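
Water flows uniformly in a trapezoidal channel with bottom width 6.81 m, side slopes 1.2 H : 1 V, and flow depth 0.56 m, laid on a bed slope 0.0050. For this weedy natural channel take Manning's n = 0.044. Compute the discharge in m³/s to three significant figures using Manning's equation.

A = (b + z·y)·y = (6.81 + 1.2×0.56)×0.56 = 4.190 m²
P = b + 2y√(1+z²) = 6.81 + 2×0.56×√(1+1.2²) = 8.559 m
R = A/P = 4.190/8.559 = 0.4895 m
Q = (1/n)·A·R^(2/3)·S^(1/2) = (1/0.044) × 4.190 × 0.4895^(2/3) × 0.0050^(1/2) = 4.182 m³/s

4.18 m³/s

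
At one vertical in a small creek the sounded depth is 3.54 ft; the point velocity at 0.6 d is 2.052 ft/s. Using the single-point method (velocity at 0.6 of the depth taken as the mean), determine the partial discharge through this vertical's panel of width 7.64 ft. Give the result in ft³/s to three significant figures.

55.5 ft³/s

v̄ = v₀.₆ = 2.052 ft/s
q = v̄ × d × w = 2.052 × 3.54 × 7.64 = 55.50 ft³/s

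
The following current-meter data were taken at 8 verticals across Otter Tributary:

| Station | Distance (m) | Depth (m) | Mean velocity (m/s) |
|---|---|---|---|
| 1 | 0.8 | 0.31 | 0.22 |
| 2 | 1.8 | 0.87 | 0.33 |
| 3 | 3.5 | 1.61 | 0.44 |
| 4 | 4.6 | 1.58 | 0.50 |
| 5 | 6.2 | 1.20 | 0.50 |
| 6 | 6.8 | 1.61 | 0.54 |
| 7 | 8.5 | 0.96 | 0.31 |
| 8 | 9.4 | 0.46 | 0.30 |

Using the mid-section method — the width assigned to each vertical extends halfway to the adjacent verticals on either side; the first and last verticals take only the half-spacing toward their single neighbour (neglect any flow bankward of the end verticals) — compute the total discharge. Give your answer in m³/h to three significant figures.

16500 m³/h

w_1 = (1.8 − 0.8)/2 = 0.5 m; q_1 = 0.22 × 0.31 × 0.5 = 0.03410 m³/s
w_2 = (3.5 − 0.8)/2 = 1.35 m; q_2 = 0.33 × 0.87 × 1.35 = 0.3876 m³/s
w_3 = (4.6 − 1.8)/2 = 1.4 m; q_3 = 0.44 × 1.61 × 1.4 = 0.9918 m³/s
w_4 = (6.2 − 3.5)/2 = 1.35 m; q_4 = 0.50 × 1.58 × 1.35 = 1.067 m³/s
w_5 = (6.8 − 4.6)/2 = 1.1 m; q_5 = 0.50 × 1.20 × 1.1 = 0.6600 m³/s
w_6 = (8.5 − 6.2)/2 = 1.15 m; q_6 = 0.54 × 1.61 × 1.15 = 0.9998 m³/s
w_7 = (9.4 − 6.8)/2 = 1.3 m; q_7 = 0.31 × 0.96 × 1.3 = 0.3869 m³/s
w_8 = (9.4 − 8.5)/2 = 0.45 m; q_8 = 0.30 × 0.46 × 0.45 = 0.06210 m³/s
Q = Σ qᵢ = 4.589 m³/s
= 4.589 × 3600 = 16520 m³/h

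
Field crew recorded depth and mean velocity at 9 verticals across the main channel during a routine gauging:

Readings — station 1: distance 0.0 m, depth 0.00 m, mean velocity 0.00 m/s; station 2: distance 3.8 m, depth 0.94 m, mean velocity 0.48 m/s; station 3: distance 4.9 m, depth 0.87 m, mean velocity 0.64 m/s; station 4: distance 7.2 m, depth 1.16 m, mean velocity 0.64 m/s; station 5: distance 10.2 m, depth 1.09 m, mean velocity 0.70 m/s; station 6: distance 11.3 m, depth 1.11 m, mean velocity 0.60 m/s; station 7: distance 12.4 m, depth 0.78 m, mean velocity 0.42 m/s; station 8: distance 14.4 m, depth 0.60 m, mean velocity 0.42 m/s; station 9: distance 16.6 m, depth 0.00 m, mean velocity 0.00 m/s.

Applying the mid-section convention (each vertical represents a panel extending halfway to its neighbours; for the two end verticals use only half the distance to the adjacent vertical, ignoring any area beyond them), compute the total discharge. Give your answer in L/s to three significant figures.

w_2 = (4.9 − 0.0)/2 = 2.45 m; q_2 = 0.48 × 0.94 × 2.45 = 1.105 m³/s
w_3 = (7.2 − 3.8)/2 = 1.7 m; q_3 = 0.64 × 0.87 × 1.7 = 0.9466 m³/s
w_4 = (10.2 − 4.9)/2 = 2.65 m; q_4 = 0.64 × 1.16 × 2.65 = 1.967 m³/s
w_5 = (11.3 − 7.2)/2 = 2.05 m; q_5 = 0.70 × 1.09 × 2.05 = 1.564 m³/s
w_6 = (12.4 − 10.2)/2 = 1.1 m; q_6 = 0.60 × 1.11 × 1.1 = 0.7326 m³/s
w_7 = (14.4 − 11.3)/2 = 1.55 m; q_7 = 0.42 × 0.78 × 1.55 = 0.5078 m³/s
w_8 = (16.6 − 12.4)/2 = 2.1 m; q_8 = 0.42 × 0.60 × 2.1 = 0.5292 m³/s
Stations 1, 9 contribute zero (depth or velocity is 0).
Q = Σ qᵢ = 7.353 m³/s
= 7.353 × 1000 = 7353 L/s

7350 L/s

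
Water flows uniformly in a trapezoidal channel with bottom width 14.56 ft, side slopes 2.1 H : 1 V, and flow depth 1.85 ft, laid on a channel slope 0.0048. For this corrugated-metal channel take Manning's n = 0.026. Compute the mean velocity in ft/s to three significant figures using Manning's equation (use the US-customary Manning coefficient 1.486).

5.13 ft/s

A = (b + z·y)·y = (14.56 + 2.1×1.85)×1.85 = 34.12 ft²
P = b + 2y√(1+z²) = 14.56 + 2×1.85×√(1+2.1²) = 23.17 ft
R = A/P = 34.12/23.17 = 1.473 ft
Q = (1.486/n)·A·R^(2/3)·S^(1/2) = (1.486/0.026) × 34.12 × 1.473^(2/3) × 0.0048^(1/2) = 174.9 ft³/s
V = Q/A = 174.9/34.12 = 5.126 ft/s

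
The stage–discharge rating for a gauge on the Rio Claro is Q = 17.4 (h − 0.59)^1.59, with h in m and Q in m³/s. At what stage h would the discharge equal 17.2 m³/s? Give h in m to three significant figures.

h − h₀ = (Q/C)^(1/b) = (17.2/17.4)^(1/1.59) = 0.9928 m
h = 0.59 + 0.9928 = 1.583 m

1.58 m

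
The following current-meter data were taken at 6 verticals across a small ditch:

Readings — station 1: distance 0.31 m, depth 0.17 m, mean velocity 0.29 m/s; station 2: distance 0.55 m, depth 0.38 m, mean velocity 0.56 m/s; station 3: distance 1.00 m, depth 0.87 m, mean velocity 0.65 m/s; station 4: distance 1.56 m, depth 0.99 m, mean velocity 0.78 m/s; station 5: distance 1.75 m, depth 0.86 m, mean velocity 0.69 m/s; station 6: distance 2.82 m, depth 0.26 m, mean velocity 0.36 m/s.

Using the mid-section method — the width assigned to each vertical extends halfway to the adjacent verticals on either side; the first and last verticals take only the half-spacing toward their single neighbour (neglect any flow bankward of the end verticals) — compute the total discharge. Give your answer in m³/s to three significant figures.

1.08 m³/s

w_1 = (0.55 − 0.31)/2 = 0.12 m; q_1 = 0.29 × 0.17 × 0.12 = 0.005916 m³/s
w_2 = (1.00 − 0.31)/2 = 0.345 m; q_2 = 0.56 × 0.38 × 0.345 = 0.07342 m³/s
w_3 = (1.56 − 0.55)/2 = 0.505 m; q_3 = 0.65 × 0.87 × 0.505 = 0.2856 m³/s
w_4 = (1.75 − 1.00)/2 = 0.375 m; q_4 = 0.78 × 0.99 × 0.375 = 0.2896 m³/s
w_5 = (2.82 − 1.56)/2 = 0.63 m; q_5 = 0.69 × 0.86 × 0.63 = 0.3738 m³/s
w_6 = (2.82 − 1.75)/2 = 0.535 m; q_6 = 0.36 × 0.26 × 0.535 = 0.05008 m³/s
Q = Σ qᵢ = 1.078 m³/s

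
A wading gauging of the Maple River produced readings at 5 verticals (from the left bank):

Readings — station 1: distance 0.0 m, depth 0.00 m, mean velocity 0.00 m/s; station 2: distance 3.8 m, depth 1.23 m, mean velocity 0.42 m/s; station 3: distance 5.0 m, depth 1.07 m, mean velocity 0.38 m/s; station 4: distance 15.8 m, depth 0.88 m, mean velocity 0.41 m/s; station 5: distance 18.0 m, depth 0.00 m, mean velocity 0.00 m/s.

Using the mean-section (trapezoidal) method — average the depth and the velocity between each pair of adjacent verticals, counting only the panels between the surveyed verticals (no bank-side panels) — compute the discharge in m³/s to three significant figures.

Panel 1-2: Δb = 3.8 m, d̄ = (0.00+1.23)/2 = 0.615, v̄ = (0.00+0.42)/2 = 0.21 → q = 3.8×0.615×0.21 = 0.4908 m³/s
Panel 2-3: Δb = 1.2 m, d̄ = (1.23+1.07)/2 = 1.15, v̄ = (0.42+0.38)/2 = 0.4 → q = 1.2×1.15×0.4 = 0.5520 m³/s
Panel 3-4: Δb = 10.8 m, d̄ = (1.07+0.88)/2 = 0.975, v̄ = (0.38+0.41)/2 = 0.395 → q = 10.8×0.975×0.395 = 4.159 m³/s
Panel 4-5: Δb = 2.2 m, d̄ = (0.88+0.00)/2 = 0.44, v̄ = (0.41+0.00)/2 = 0.205 → q = 2.2×0.44×0.205 = 0.1984 m³/s
Q = Σ q = 5.401 m³/s

5.40 m³/s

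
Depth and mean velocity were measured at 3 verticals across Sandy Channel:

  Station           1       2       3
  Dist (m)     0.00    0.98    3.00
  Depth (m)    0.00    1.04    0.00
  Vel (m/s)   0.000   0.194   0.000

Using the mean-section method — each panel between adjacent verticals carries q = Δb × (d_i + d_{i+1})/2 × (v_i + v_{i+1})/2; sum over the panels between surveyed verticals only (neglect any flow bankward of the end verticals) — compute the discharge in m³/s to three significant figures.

Panel 1-2: Δb = 0.98 m, d̄ = (0.00+1.04)/2 = 0.52, v̄ = (0.000+0.194)/2 = 0.097 → q = 0.98×0.52×0.097 = 0.04943 m³/s
Panel 2-3: Δb = 2.02 m, d̄ = (1.04+0.00)/2 = 0.52, v̄ = (0.194+0.000)/2 = 0.097 → q = 2.02×0.52×0.097 = 0.1019 m³/s
Q = Σ q = 0.1513 m³/s

0.151 m³/s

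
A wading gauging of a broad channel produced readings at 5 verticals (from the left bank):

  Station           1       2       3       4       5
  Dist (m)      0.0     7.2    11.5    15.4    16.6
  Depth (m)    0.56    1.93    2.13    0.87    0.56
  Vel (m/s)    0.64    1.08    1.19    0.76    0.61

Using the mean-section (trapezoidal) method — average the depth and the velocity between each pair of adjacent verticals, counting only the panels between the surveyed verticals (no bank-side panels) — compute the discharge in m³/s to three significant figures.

23.9 m³/s

Panel 1-2: Δb = 7.2 m, d̄ = (0.56+1.93)/2 = 1.245, v̄ = (0.64+1.08)/2 = 0.86 → q = 7.2×1.245×0.86 = 7.709 m³/s
Panel 2-3: Δb = 4.3 m, d̄ = (1.93+2.13)/2 = 2.03, v̄ = (1.08+1.19)/2 = 1.135 → q = 4.3×2.03×1.135 = 9.907 m³/s
Panel 3-4: Δb = 3.9 m, d̄ = (2.13+0.87)/2 = 1.5, v̄ = (1.19+0.76)/2 = 0.975 → q = 3.9×1.5×0.975 = 5.704 m³/s
Panel 4-5: Δb = 1.2 m, d̄ = (0.87+0.56)/2 = 0.715, v̄ = (0.76+0.61)/2 = 0.685 → q = 1.2×0.715×0.685 = 0.5877 m³/s
Q = Σ q = 23.91 m³/s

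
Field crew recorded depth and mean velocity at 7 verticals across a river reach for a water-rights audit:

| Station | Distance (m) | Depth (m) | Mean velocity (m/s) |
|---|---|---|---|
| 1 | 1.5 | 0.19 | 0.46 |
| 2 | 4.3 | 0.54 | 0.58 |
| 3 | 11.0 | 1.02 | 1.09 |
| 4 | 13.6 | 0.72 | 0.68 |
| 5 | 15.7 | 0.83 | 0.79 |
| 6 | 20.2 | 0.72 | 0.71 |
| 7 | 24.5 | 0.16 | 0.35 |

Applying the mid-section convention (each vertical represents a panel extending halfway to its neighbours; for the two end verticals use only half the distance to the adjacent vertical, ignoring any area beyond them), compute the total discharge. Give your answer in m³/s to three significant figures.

w_1 = (4.3 − 1.5)/2 = 1.4 m; q_1 = 0.46 × 0.19 × 1.4 = 0.1224 m³/s
w_2 = (11.0 − 1.5)/2 = 4.75 m; q_2 = 0.58 × 0.54 × 4.75 = 1.488 m³/s
w_3 = (13.6 − 4.3)/2 = 4.65 m; q_3 = 1.09 × 1.02 × 4.65 = 5.170 m³/s
w_4 = (15.7 − 11.0)/2 = 2.35 m; q_4 = 0.68 × 0.72 × 2.35 = 1.151 m³/s
w_5 = (20.2 − 13.6)/2 = 3.3 m; q_5 = 0.79 × 0.83 × 3.3 = 2.164 m³/s
w_6 = (24.5 − 15.7)/2 = 4.4 m; q_6 = 0.71 × 0.72 × 4.4 = 2.249 m³/s
w_7 = (24.5 − 20.2)/2 = 2.15 m; q_7 = 0.35 × 0.16 × 2.15 = 0.1204 m³/s
Q = Σ qᵢ = 12.46 m³/s

12.5 m³/s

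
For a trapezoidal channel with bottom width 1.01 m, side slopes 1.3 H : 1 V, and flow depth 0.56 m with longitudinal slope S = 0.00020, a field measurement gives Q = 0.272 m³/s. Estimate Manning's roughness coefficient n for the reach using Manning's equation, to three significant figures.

A = (b + z·y)·y = (1.01 + 1.3×0.56)×0.56 = 0.9733 m²
P = b + 2y√(1+z²) = 1.01 + 2×0.56×√(1+1.3²) = 2.847 m
R = A/P = 0.9733/2.847 = 0.3419 m
n = (1/Q)·A·R^(2/3)·S^(1/2) = (1/0.272) × 0.9733 × 0.4889 × 0.01414 = 0.02474

0.0247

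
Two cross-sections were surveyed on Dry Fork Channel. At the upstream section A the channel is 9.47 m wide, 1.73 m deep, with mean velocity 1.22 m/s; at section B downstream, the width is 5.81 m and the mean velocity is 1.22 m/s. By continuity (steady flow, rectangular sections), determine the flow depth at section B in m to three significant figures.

Q = A₁V₁ = (9.47×1.73) × 1.22 = 19.99 m³/s
d₂ = Q/(b₂ V₂) = 19.99/(5.81×1.22) = 2.820 m

2.82 m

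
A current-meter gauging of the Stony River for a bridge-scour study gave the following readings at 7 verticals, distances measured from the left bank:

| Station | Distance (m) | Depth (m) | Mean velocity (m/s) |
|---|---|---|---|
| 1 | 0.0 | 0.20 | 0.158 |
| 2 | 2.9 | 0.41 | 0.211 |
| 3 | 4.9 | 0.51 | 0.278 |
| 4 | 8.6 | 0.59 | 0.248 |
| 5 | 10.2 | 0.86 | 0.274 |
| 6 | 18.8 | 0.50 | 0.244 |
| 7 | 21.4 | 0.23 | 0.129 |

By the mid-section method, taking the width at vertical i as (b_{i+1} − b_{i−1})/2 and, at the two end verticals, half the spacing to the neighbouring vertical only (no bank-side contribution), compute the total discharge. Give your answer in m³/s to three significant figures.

w_1 = (2.9 − 0.0)/2 = 1.45 m; q_1 = 0.158 × 0.20 × 1.45 = 0.04582 m³/s
w_2 = (4.9 − 0.0)/2 = 2.45 m; q_2 = 0.211 × 0.41 × 2.45 = 0.2119 m³/s
w_3 = (8.6 − 2.9)/2 = 2.85 m; q_3 = 0.278 × 0.51 × 2.85 = 0.4041 m³/s
w_4 = (10.2 − 4.9)/2 = 2.65 m; q_4 = 0.248 × 0.59 × 2.65 = 0.3877 m³/s
w_5 = (18.8 − 8.6)/2 = 5.1 m; q_5 = 0.274 × 0.86 × 5.1 = 1.202 m³/s
w_6 = (21.4 − 10.2)/2 = 5.6 m; q_6 = 0.244 × 0.50 × 5.6 = 0.6832 m³/s
w_7 = (21.4 − 18.8)/2 = 1.3 m; q_7 = 0.129 × 0.23 × 1.3 = 0.03857 m³/s
Q = Σ qᵢ = 2.973 m³/s

2.97 m³/s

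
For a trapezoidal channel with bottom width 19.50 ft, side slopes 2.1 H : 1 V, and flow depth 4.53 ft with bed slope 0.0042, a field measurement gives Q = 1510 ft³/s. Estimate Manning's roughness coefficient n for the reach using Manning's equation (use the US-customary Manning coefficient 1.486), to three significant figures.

A = (b + z·y)·y = (19.50 + 2.1×4.53)×4.53 = 131.4 ft²
P = b + 2y√(1+z²) = 19.50 + 2×4.53×√(1+2.1²) = 40.57 ft
R = A/P = 131.4/40.57 = 3.239 ft
n = (1.486/Q)·A·R^(2/3)·S^(1/2) = (1.486/1510) × 131.4 × 2.189 × 0.06481 = 0.01835

0.0184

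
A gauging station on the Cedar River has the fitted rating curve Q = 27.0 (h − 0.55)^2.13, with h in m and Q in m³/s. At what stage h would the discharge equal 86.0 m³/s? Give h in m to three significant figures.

h − h₀ = (Q/C)^(1/b) = (86.0/27.0)^(1/2.13) = 1.723 m
h = 0.55 + 1.723 = 2.273 m

2.27 m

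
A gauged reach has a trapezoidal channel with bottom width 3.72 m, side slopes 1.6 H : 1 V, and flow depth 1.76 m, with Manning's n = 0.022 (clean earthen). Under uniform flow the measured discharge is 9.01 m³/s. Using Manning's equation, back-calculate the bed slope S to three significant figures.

A = (b + z·y)·y = (3.72 + 1.6×1.76)×1.76 = 11.50 m²
P = b + 2y√(1+z²) = 3.72 + 2×1.76×√(1+1.6²) = 10.36 m
R = A/P = 11.50/10.36 = 1.110 m
S = (Q·n / (1·A·R^(2/3)))² = (9.01×0.022 / (1×11.50×1.072))² = 0.0002583

0.000258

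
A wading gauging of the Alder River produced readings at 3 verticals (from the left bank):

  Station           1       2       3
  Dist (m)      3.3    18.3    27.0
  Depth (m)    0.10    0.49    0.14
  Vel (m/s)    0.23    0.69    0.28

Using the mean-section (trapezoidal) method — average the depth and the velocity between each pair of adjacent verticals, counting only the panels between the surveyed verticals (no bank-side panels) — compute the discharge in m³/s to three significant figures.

Panel 1-2: Δb = 15 m, d̄ = (0.10+0.49)/2 = 0.295, v̄ = (0.23+0.69)/2 = 0.46 → q = 15×0.295×0.46 = 2.036 m³/s
Panel 2-3: Δb = 8.7 m, d̄ = (0.49+0.14)/2 = 0.315, v̄ = (0.69+0.28)/2 = 0.485 → q = 8.7×0.315×0.485 = 1.329 m³/s
Q = Σ q = 3.365 m³/s

3.36 m³/s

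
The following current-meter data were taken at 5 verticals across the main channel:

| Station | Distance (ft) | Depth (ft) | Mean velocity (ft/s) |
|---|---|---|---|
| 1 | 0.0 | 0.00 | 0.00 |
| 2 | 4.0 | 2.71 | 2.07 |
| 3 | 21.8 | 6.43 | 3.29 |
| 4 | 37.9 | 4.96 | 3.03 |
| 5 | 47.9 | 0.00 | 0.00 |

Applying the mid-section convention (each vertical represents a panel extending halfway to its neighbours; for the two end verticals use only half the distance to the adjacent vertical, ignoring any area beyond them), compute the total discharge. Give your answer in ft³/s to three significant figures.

w_2 = (21.8 − 0.0)/2 = 10.9 ft; q_2 = 2.07 × 2.71 × 10.9 = 61.15 ft³/s
w_3 = (37.9 − 4.0)/2 = 16.95 ft; q_3 = 3.29 × 6.43 × 16.95 = 358.6 ft³/s
w_4 = (47.9 − 21.8)/2 = 13.05 ft; q_4 = 3.03 × 4.96 × 13.05 = 196.1 ft³/s
Stations 1, 5 contribute zero (depth or velocity is 0).
Q = Σ qᵢ = 615.8 ft³/s

616 ft³/s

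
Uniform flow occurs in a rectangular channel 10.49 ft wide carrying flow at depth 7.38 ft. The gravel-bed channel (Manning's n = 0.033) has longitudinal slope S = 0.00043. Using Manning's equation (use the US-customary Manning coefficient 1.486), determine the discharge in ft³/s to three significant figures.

A = b·y = 10.49 × 7.38 = 77.42 ft²
P = b + 2y = 10.49 + 2×7.38 = 25.25 ft
R = A/P = 77.42/25.25 = 3.066 ft
Q = (1.486/n)·A·R^(2/3)·S^(1/2) = (1.486/0.033) × 77.42 × 3.066^(2/3) × 0.00043^(1/2) = 152.6 ft³/s

153 ft³/s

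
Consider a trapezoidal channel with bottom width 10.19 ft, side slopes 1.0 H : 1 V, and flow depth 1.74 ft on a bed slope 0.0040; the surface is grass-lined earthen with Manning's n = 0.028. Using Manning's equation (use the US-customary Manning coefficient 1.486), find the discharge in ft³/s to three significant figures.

A = (b + z·y)·y = (10.19 + 1.0×1.74)×1.74 = 20.76 ft²
P = b + 2y√(1+z²) = 10.19 + 2×1.74×√(1+1.0²) = 15.11 ft
R = A/P = 20.76/15.11 = 1.374 ft
Q = (1.486/n)·A·R^(2/3)·S^(1/2) = (1.486/0.028) × 20.76 × 1.374^(2/3) × 0.0040^(1/2) = 86.10 ft³/s

86.1 ft³/s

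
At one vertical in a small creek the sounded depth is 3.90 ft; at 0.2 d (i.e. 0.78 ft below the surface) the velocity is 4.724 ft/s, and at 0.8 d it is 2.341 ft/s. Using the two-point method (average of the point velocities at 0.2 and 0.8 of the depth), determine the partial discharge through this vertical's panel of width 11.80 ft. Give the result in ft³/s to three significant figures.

v̄ = (4.724 + 2.341) / 2 = 3.533 ft/s
q = v̄ × d × w = 3.533 × 3.90 × 11.80 = 162.6 ft³/s

163 ft³/s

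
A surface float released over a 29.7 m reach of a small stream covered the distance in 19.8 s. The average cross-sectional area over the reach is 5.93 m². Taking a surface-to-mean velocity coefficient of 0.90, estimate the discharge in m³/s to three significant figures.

v_surface = L / t̄ = 29.7 / 19.8 = 1.500 m/s
v_mean = 0.90 × 1.500 = 1.350 m/s
Q = A × v_mean = 5.93 × 1.350 = 8.006 m³/s

8.01 m³/s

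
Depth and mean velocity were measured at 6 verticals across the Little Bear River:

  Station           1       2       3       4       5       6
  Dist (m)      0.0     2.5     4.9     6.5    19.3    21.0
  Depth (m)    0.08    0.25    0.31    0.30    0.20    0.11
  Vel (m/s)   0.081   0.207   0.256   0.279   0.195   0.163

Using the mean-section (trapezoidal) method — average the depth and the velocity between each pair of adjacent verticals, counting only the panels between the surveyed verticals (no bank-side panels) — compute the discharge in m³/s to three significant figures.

Panel 1-2: Δb = 2.5 m, d̄ = (0.08+0.25)/2 = 0.165, v̄ = (0.081+0.207)/2 = 0.144 → q = 2.5×0.165×0.144 = 0.05940 m³/s
Panel 2-3: Δb = 2.4 m, d̄ = (0.25+0.31)/2 = 0.28, v̄ = (0.207+0.256)/2 = 0.2315 → q = 2.4×0.28×0.2315 = 0.1556 m³/s
Panel 3-4: Δb = 1.6 m, d̄ = (0.31+0.30)/2 = 0.305, v̄ = (0.256+0.279)/2 = 0.2675 → q = 1.6×0.305×0.2675 = 0.1305 m³/s
Panel 4-5: Δb = 12.8 m, d̄ = (0.30+0.20)/2 = 0.25, v̄ = (0.279+0.195)/2 = 0.237 → q = 12.8×0.25×0.237 = 0.7584 m³/s
Panel 5-6: Δb = 1.7 m, d̄ = (0.20+0.11)/2 = 0.155, v̄ = (0.195+0.163)/2 = 0.179 → q = 1.7×0.155×0.179 = 0.04717 m³/s
Q = Σ q = 1.151 m³/s

1.15 m³/s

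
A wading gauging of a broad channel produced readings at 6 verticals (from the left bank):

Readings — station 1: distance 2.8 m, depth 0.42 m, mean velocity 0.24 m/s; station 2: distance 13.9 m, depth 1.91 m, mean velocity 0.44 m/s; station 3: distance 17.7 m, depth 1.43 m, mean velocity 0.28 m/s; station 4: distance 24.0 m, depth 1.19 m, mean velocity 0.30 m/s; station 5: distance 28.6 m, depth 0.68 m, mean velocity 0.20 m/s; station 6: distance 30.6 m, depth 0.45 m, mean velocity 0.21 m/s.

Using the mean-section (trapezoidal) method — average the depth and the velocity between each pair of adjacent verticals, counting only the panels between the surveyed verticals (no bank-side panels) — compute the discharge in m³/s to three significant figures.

10.4 m³/s

Panel 1-2: Δb = 11.1 m, d̄ = (0.42+1.91)/2 = 1.165, v̄ = (0.24+0.44)/2 = 0.34 → q = 11.1×1.165×0.34 = 4.397 m³/s
Panel 2-3: Δb = 3.8 m, d̄ = (1.91+1.43)/2 = 1.67, v̄ = (0.44+0.28)/2 = 0.36 → q = 3.8×1.67×0.36 = 2.285 m³/s
Panel 3-4: Δb = 6.3 m, d̄ = (1.43+1.19)/2 = 1.31, v̄ = (0.28+0.30)/2 = 0.29 → q = 6.3×1.31×0.29 = 2.393 m³/s
Panel 4-5: Δb = 4.6 m, d̄ = (1.19+0.68)/2 = 0.935, v̄ = (0.30+0.20)/2 = 0.25 → q = 4.6×0.935×0.25 = 1.075 m³/s
Panel 5-6: Δb = 2 m, d̄ = (0.68+0.45)/2 = 0.565, v̄ = (0.20+0.21)/2 = 0.205 → q = 2×0.565×0.205 = 0.2317 m³/s
Q = Σ q = 10.38 m³/s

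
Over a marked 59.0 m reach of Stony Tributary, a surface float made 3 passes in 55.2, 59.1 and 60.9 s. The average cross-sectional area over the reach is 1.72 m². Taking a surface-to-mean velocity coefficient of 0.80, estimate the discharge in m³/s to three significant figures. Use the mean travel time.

1.39 m³/s

t̄ = (55.2 + 59.1 + 60.9) / 3 = 58.4 s
v_surface = L / t̄ = 59.0 / 58.4 = 1.010 m/s
v_mean = 0.80 × 1.010 = 0.8082 m/s
Q = A × v_mean = 1.72 × 0.8082 = 1.390 m³/s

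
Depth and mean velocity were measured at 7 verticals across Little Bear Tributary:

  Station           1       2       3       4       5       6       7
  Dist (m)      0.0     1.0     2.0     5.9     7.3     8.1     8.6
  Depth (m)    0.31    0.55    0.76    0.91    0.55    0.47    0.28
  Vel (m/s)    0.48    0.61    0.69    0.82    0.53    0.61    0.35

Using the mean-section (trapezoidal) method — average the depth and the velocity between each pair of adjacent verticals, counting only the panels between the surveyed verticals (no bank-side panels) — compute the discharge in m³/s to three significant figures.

4.13 m³/s

Panel 1-2: Δb = 1 m, d̄ = (0.31+0.55)/2 = 0.43, v̄ = (0.48+0.61)/2 = 0.545 → q = 1×0.43×0.545 = 0.2344 m³/s
Panel 2-3: Δb = 1 m, d̄ = (0.55+0.76)/2 = 0.655, v̄ = (0.61+0.69)/2 = 0.65 → q = 1×0.655×0.65 = 0.4258 m³/s
Panel 3-4: Δb = 3.9 m, d̄ = (0.76+0.91)/2 = 0.835, v̄ = (0.69+0.82)/2 = 0.755 → q = 3.9×0.835×0.755 = 2.459 m³/s
Panel 4-5: Δb = 1.4 m, d̄ = (0.91+0.55)/2 = 0.73, v̄ = (0.82+0.53)/2 = 0.675 → q = 1.4×0.73×0.675 = 0.6899 m³/s
Panel 5-6: Δb = 0.8 m, d̄ = (0.55+0.47)/2 = 0.51, v̄ = (0.53+0.61)/2 = 0.57 → q = 0.8×0.51×0.57 = 0.2326 m³/s
Panel 6-7: Δb = 0.5 m, d̄ = (0.47+0.28)/2 = 0.375, v̄ = (0.61+0.35)/2 = 0.48 → q = 0.5×0.375×0.48 = 0.09000 m³/s
Q = Σ q = 4.131 m³/s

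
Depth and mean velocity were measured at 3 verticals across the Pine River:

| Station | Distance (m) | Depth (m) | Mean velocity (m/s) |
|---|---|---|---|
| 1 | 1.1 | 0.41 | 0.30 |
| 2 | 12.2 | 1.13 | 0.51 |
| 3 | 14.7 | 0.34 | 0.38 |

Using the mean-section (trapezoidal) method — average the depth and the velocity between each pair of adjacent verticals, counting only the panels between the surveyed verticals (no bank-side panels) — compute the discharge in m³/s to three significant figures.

Panel 1-2: Δb = 11.1 m, d̄ = (0.41+1.13)/2 = 0.77, v̄ = (0.30+0.51)/2 = 0.405 → q = 11.1×0.77×0.405 = 3.462 m³/s
Panel 2-3: Δb = 2.5 m, d̄ = (1.13+0.34)/2 = 0.735, v̄ = (0.51+0.38)/2 = 0.445 → q = 2.5×0.735×0.445 = 0.8177 m³/s
Q = Σ q = 4.279 m³/s

4.28 m³/s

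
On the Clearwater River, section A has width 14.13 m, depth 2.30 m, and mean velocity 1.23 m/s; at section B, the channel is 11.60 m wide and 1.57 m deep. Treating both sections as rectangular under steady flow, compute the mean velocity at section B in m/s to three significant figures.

Q = A₁V₁ = (14.13×2.30) × 1.23 = 39.97 m³/s
A₂ = 11.60 × 1.57 = 18.21 m²
V₂ = Q/A₂ = 39.97/18.21 = 2.195 m/s

2.19 m/s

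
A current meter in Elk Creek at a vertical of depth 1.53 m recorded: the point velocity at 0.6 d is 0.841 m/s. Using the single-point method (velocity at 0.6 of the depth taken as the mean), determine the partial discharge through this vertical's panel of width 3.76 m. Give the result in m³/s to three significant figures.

v̄ = v₀.₆ = 0.841 m/s
q = v̄ × d × w = 0.8410 × 1.53 × 3.76 = 4.838 m³/s

4.84 m³/s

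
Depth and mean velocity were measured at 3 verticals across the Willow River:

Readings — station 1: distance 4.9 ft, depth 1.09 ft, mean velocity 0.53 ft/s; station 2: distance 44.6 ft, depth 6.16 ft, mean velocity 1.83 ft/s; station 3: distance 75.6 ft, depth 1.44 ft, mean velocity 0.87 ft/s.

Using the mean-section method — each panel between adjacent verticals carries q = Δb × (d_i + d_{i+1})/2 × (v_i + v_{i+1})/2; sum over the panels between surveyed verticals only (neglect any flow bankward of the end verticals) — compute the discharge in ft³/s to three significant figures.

Panel 1-2: Δb = 39.7 ft, d̄ = (1.09+6.16)/2 = 3.625, v̄ = (0.53+1.83)/2 = 1.18 → q = 39.7×3.625×1.18 = 169.8 ft³/s
Panel 2-3: Δb = 31 ft, d̄ = (6.16+1.44)/2 = 3.8, v̄ = (1.83+0.87)/2 = 1.35 → q = 31×3.8×1.35 = 159.0 ft³/s
Q = Σ q = 328.8 ft³/s

329 ft³/s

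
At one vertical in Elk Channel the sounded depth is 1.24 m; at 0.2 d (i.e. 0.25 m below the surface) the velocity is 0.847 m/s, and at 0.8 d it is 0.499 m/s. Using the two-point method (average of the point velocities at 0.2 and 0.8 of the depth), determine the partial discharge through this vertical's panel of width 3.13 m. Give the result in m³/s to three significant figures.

2.61 m³/s

v̄ = (0.847 + 0.499) / 2 = 0.6730 m/s
q = v̄ × d × w = 0.6730 × 1.24 × 3.13 = 2.612 m³/s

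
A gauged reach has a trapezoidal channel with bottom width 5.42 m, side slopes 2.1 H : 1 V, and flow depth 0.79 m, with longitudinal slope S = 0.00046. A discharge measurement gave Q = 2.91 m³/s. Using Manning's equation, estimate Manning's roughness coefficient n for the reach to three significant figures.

0.0298

A = (b + z·y)·y = (5.42 + 2.1×0.79)×0.79 = 5.592 m²
P = b + 2y√(1+z²) = 5.42 + 2×0.79×√(1+2.1²) = 9.095 m
R = A/P = 5.592/9.095 = 0.6149 m
n = (1/Q)·A·R^(2/3)·S^(1/2) = (1/2.91) × 5.592 × 0.7231 × 0.02145 = 0.02980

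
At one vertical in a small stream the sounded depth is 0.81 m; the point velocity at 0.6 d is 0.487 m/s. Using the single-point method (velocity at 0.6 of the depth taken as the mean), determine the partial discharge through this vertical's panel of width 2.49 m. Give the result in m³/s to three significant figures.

v̄ = v₀.₆ = 0.487 m/s
q = v̄ × d × w = 0.4870 × 0.81 × 2.49 = 0.9822 m³/s

0.982 m³/s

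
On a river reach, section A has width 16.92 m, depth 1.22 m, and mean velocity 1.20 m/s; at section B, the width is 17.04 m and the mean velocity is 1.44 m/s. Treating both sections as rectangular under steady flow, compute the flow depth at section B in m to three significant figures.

Q = A₁V₁ = (16.92×1.22) × 1.20 = 24.77 m³/s
d₂ = Q/(b₂ V₂) = 24.77/(17.04×1.44) = 1.010 m

1.01 m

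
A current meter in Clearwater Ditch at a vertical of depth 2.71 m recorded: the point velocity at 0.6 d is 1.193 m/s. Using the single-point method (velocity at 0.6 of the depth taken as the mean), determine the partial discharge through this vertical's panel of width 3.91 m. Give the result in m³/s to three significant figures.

v̄ = v₀.₆ = 1.193 m/s
q = v̄ × d × w = 1.193 × 2.71 × 3.91 = 12.64 m³/s

12.6 m³/s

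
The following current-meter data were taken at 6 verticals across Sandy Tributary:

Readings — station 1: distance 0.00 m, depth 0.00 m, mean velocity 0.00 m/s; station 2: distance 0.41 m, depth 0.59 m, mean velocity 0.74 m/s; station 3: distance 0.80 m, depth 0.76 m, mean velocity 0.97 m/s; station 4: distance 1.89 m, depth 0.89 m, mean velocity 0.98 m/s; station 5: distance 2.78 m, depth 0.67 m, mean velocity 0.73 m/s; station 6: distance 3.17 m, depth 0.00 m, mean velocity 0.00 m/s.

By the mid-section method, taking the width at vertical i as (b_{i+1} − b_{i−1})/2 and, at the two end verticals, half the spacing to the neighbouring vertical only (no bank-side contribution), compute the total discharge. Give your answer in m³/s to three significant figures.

1.90 m³/s

w_2 = (0.80 − 0.00)/2 = 0.4 m; q_2 = 0.74 × 0.59 × 0.4 = 0.1746 m³/s
w_3 = (1.89 − 0.41)/2 = 0.74 m; q_3 = 0.97 × 0.76 × 0.74 = 0.5455 m³/s
w_4 = (2.78 − 0.80)/2 = 0.99 m; q_4 = 0.98 × 0.89 × 0.99 = 0.8635 m³/s
w_5 = (3.17 − 1.89)/2 = 0.64 m; q_5 = 0.73 × 0.67 × 0.64 = 0.3130 m³/s
Stations 1, 6 contribute zero (depth or velocity is 0).
Q = Σ qᵢ = 1.897 m³/s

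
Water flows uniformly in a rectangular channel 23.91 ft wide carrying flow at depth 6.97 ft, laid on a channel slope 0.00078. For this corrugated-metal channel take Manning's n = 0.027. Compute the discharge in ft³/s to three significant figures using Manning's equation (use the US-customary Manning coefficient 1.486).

A = b·y = 23.91 × 6.97 = 166.7 ft²
P = b + 2y = 23.91 + 2×6.97 = 37.85 ft
R = A/P = 166.7/37.85 = 4.403 ft
Q = (1.486/n)·A·R^(2/3)·S^(1/2) = (1.486/0.027) × 166.7 × 4.403^(2/3) × 0.00078^(1/2) = 688.1 ft³/s

688 ft³/s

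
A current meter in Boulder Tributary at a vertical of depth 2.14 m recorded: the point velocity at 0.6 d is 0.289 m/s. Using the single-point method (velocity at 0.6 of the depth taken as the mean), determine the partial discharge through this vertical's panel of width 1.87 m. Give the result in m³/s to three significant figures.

1.16 m³/s

v̄ = v₀.₆ = 0.289 m/s
q = v̄ × d × w = 0.2890 × 2.14 × 1.87 = 1.157 m³/s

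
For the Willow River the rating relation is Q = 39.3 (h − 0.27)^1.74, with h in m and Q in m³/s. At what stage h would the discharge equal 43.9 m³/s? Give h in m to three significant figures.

h − h₀ = (Q/C)^(1/b) = (43.9/39.3)^(1/1.74) = 1.066 m
h = 0.27 + 1.066 = 1.336 m

1.34 m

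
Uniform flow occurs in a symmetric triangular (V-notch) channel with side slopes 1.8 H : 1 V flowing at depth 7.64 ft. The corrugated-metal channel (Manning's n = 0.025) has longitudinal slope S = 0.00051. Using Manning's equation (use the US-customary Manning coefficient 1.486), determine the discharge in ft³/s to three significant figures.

315 ft³/s

A = z·y² = 1.8×7.64² = 105.1 ft²
P = 2y√(1+z²) = 2×7.64×√(1+1.8²) = 31.46 ft
R = A/P = 105.1/31.46 = 3.339 ft
Q = (1.486/n)·A·R^(2/3)·S^(1/2) = (1.486/0.025) × 105.1 × 3.339^(2/3) × 0.00051^(1/2) = 315.1 ft³/s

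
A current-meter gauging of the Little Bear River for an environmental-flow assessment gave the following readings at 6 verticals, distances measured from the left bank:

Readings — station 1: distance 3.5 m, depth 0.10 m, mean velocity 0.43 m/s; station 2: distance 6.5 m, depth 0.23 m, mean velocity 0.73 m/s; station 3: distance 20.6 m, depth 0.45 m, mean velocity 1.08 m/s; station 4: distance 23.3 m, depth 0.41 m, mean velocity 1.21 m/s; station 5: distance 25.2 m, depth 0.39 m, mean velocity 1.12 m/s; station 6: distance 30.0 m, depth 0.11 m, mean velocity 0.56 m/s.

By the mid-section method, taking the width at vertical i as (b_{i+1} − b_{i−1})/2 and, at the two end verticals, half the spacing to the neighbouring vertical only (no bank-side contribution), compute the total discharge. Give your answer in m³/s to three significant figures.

w_1 = (6.5 − 3.5)/2 = 1.5 m; q_1 = 0.43 × 0.10 × 1.5 = 0.06450 m³/s
w_2 = (20.6 − 3.5)/2 = 8.55 m; q_2 = 0.73 × 0.23 × 8.55 = 1.436 m³/s
w_3 = (23.3 − 6.5)/2 = 8.4 m; q_3 = 1.08 × 0.45 × 8.4 = 4.082 m³/s
w_4 = (25.2 − 20.6)/2 = 2.3 m; q_4 = 1.21 × 0.41 × 2.3 = 1.141 m³/s
w_5 = (30.0 − 23.3)/2 = 3.35 m; q_5 = 1.12 × 0.39 × 3.35 = 1.463 m³/s
w_6 = (30.0 − 25.2)/2 = 2.4 m; q_6 = 0.56 × 0.11 × 2.4 = 0.1478 m³/s
Q = Σ qᵢ = 8.335 m³/s

8.33 m³/s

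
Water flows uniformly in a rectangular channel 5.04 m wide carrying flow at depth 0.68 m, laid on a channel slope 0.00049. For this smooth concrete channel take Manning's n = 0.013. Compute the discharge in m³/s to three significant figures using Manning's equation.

3.85 m³/s

A = b·y = 5.04 × 0.68 = 3.427 m²
P = b + 2y = 5.04 + 2×0.68 = 6.400 m
R = A/P = 3.427/6.400 = 0.5355 m
Q = (1/n)·A·R^(2/3)·S^(1/2) = (1/0.013) × 3.427 × 0.5355^(2/3) × 0.00049^(1/2) = 3.848 m³/s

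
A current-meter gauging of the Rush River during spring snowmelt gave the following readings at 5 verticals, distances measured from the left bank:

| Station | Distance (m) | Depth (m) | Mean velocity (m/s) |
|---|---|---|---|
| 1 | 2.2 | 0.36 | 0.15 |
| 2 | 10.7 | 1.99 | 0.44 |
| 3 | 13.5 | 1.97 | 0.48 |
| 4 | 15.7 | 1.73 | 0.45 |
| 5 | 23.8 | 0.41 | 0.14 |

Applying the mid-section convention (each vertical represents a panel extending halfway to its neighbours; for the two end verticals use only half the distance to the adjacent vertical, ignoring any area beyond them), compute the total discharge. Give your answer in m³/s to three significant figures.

11.8 m³/s

w_1 = (10.7 − 2.2)/2 = 4.25 m; q_1 = 0.15 × 0.36 × 4.25 = 0.2295 m³/s
w_2 = (13.5 − 2.2)/2 = 5.65 m; q_2 = 0.44 × 1.99 × 5.65 = 4.947 m³/s
w_3 = (15.7 − 10.7)/2 = 2.5 m; q_3 = 0.48 × 1.97 × 2.5 = 2.364 m³/s
w_4 = (23.8 − 13.5)/2 = 5.15 m; q_4 = 0.45 × 1.73 × 5.15 = 4.009 m³/s
w_5 = (23.8 − 15.7)/2 = 4.05 m; q_5 = 0.14 × 0.41 × 4.05 = 0.2325 m³/s
Q = Σ qᵢ = 11.78 m³/s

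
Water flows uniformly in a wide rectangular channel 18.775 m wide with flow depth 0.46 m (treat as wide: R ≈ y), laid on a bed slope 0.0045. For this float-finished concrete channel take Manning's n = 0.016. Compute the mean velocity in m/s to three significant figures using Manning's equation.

A = b·y = 18.775 × 0.46 = 8.637 m²
Wide channel: R ≈ y = 0.46 m
Q = (1/n)·A·R^(2/3)·S^(1/2) = (1/0.016) × 8.637 × 0.4600^(2/3) × 0.0045^(1/2) = 21.58 m³/s
V = Q/A = 21.58/8.637 = 2.498 m/s

2.50 m/s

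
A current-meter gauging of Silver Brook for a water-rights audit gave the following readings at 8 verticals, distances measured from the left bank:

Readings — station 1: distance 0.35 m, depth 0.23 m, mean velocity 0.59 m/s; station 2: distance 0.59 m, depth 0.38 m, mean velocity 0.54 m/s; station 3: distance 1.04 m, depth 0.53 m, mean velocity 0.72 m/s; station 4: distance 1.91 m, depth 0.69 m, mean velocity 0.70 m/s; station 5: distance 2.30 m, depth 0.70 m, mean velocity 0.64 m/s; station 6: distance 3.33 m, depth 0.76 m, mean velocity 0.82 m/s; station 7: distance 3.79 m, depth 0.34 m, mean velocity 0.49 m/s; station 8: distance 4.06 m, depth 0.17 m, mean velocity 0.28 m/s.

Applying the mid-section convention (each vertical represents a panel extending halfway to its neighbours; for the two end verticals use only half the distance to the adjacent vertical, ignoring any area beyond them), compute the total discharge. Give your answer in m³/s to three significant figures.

w_1 = (0.59 − 0.35)/2 = 0.12 m; q_1 = 0.59 × 0.23 × 0.12 = 0.01628 m³/s
w_2 = (1.04 − 0.35)/2 = 0.345 m; q_2 = 0.54 × 0.38 × 0.345 = 0.07079 m³/s
w_3 = (1.91 − 0.59)/2 = 0.66 m; q_3 = 0.72 × 0.53 × 0.66 = 0.2519 m³/s
w_4 = (2.30 − 1.04)/2 = 0.63 m; q_4 = 0.70 × 0.69 × 0.63 = 0.3043 m³/s
w_5 = (3.33 − 1.91)/2 = 0.71 m; q_5 = 0.64 × 0.70 × 0.71 = 0.3181 m³/s
w_6 = (3.79 − 2.30)/2 = 0.745 m; q_6 = 0.82 × 0.76 × 0.745 = 0.4643 m³/s
w_7 = (4.06 − 3.33)/2 = 0.365 m; q_7 = 0.49 × 0.34 × 0.365 = 0.06081 m³/s
w_8 = (4.06 − 3.79)/2 = 0.135 m; q_8 = 0.28 × 0.17 × 0.135 = 0.006426 m³/s
Q = Σ qᵢ = 1.493 m³/s

1.49 m³/s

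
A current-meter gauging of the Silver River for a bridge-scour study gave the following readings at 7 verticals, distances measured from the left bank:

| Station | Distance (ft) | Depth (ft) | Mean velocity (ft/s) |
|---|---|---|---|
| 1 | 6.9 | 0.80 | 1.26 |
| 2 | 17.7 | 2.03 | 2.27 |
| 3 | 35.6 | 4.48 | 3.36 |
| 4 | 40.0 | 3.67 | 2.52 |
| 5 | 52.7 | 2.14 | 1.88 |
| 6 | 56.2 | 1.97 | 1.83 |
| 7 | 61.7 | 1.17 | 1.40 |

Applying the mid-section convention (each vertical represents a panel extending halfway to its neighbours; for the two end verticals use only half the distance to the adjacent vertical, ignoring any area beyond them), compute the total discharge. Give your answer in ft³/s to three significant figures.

w_1 = (17.7 − 6.9)/2 = 5.4 ft; q_1 = 1.26 × 0.80 × 5.4 = 5.443 ft³/s
w_2 = (35.6 − 6.9)/2 = 14.35 ft; q_2 = 2.27 × 2.03 × 14.35 = 66.13 ft³/s
w_3 = (40.0 − 17.7)/2 = 11.15 ft; q_3 = 3.36 × 4.48 × 11.15 = 167.8 ft³/s
w_4 = (52.7 − 35.6)/2 = 8.55 ft; q_4 = 2.52 × 3.67 × 8.55 = 79.07 ft³/s
w_5 = (56.2 − 40.0)/2 = 8.1 ft; q_5 = 1.88 × 2.14 × 8.1 = 32.59 ft³/s
w_6 = (61.7 − 52.7)/2 = 4.5 ft; q_6 = 1.83 × 1.97 × 4.5 = 16.22 ft³/s
w_7 = (61.7 − 56.2)/2 = 2.75 ft; q_7 = 1.40 × 1.17 × 2.75 = 4.505 ft³/s
Q = Σ qᵢ = 371.8 ft³/s

372 ft³/s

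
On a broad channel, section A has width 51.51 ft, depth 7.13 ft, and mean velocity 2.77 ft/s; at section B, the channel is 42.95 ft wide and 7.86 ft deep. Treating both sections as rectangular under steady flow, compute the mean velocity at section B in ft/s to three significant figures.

Q = A₁V₁ = (51.51×7.13) × 2.77 = 1017 ft³/s
A₂ = 42.95 × 7.86 = 337.6 ft²
V₂ = Q/A₂ = 1017/337.6 = 3.014 ft/s

3.01 ft/s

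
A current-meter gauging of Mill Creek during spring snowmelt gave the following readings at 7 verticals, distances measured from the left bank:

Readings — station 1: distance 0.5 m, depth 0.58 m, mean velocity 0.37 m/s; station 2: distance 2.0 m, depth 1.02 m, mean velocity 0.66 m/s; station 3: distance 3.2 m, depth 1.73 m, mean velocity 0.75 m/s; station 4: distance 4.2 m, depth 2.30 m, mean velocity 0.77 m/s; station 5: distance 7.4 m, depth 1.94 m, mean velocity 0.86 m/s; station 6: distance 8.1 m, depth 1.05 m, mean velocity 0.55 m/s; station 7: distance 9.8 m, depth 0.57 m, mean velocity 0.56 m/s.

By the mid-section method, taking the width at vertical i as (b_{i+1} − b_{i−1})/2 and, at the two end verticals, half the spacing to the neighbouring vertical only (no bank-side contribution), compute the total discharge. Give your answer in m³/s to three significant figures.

w_1 = (2.0 − 0.5)/2 = 0.75 m; q_1 = 0.37 × 0.58 × 0.75 = 0.1610 m³/s
w_2 = (3.2 − 0.5)/2 = 1.35 m; q_2 = 0.66 × 1.02 × 1.35 = 0.9088 m³/s
w_3 = (4.2 − 2.0)/2 = 1.1 m; q_3 = 0.75 × 1.73 × 1.1 = 1.427 m³/s
w_4 = (7.4 − 3.2)/2 = 2.1 m; q_4 = 0.77 × 2.30 × 2.1 = 3.719 m³/s
w_5 = (8.1 − 4.2)/2 = 1.95 m; q_5 = 0.86 × 1.94 × 1.95 = 3.253 m³/s
w_6 = (9.8 − 7.4)/2 = 1.2 m; q_6 = 0.55 × 1.05 × 1.2 = 0.6930 m³/s
w_7 = (9.8 − 8.1)/2 = 0.85 m; q_7 = 0.56 × 0.57 × 0.85 = 0.2713 m³/s
Q = Σ qᵢ = 10.43 m³/s

10.4 m³/s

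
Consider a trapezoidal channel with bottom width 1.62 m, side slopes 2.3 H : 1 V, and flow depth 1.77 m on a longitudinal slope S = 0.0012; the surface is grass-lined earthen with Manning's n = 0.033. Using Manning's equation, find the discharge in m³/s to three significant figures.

A = (b + z·y)·y = (1.62 + 2.3×1.77)×1.77 = 10.07 m²
P = b + 2y√(1+z²) = 1.62 + 2×1.77×√(1+2.3²) = 10.50 m
R = A/P = 10.07/10.50 = 0.9595 m
Q = (1/n)·A·R^(2/3)·S^(1/2) = (1/0.033) × 10.07 × 0.9595^(2/3) × 0.0012^(1/2) = 10.29 m³/s

10.3 m³/s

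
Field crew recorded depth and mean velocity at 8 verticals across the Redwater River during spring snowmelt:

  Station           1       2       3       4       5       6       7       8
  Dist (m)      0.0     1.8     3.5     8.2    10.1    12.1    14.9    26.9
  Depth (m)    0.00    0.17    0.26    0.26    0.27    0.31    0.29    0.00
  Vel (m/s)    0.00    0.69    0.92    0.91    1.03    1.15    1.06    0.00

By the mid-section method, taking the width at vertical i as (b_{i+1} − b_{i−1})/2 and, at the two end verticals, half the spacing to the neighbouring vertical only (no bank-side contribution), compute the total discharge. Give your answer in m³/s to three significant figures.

w_2 = (3.5 − 0.0)/2 = 1.75 m; q_2 = 0.69 × 0.17 × 1.75 = 0.2053 m³/s
w_3 = (8.2 − 1.8)/2 = 3.2 m; q_3 = 0.92 × 0.26 × 3.2 = 0.7654 m³/s
w_4 = (10.1 − 3.5)/2 = 3.3 m; q_4 = 0.91 × 0.26 × 3.3 = 0.7808 m³/s
w_5 = (12.1 − 8.2)/2 = 1.95 m; q_5 = 1.03 × 0.27 × 1.95 = 0.5423 m³/s
w_6 = (14.9 − 10.1)/2 = 2.4 m; q_6 = 1.15 × 0.31 × 2.4 = 0.8556 m³/s
w_7 = (26.9 − 12.1)/2 = 7.4 m; q_7 = 1.06 × 0.29 × 7.4 = 2.275 m³/s
Stations 1, 8 contribute zero (depth or velocity is 0).
Q = Σ qᵢ = 5.424 m³/s

5.42 m³/s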